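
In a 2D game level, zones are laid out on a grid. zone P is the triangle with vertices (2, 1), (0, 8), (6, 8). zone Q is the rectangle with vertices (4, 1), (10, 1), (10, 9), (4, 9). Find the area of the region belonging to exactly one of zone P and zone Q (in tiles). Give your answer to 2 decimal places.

|zone P| = 21, |zone Q| = 48, |zone P∩zone Q| = 3.5.
|zone P △ zone Q| = |zone P| + |zone Q| − 2·|zone P∩zone Q| = 21 + 48 − 7 = 62.00.

62.00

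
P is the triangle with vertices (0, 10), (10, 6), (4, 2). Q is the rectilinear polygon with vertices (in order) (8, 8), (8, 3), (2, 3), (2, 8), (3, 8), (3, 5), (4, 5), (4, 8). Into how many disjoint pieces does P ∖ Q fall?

3

P ∖ Q splits into 3 disjoint pieces (area 8, area 2.1333, area 1).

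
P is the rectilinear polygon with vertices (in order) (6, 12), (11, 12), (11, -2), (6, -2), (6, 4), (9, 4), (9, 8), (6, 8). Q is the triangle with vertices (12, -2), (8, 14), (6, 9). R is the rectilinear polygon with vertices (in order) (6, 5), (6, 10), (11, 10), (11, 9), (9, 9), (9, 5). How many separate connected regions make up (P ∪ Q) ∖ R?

2

(P ∪ Q) ∖ R splits into 2 disjoint pieces (area 11.3, area 41.6288).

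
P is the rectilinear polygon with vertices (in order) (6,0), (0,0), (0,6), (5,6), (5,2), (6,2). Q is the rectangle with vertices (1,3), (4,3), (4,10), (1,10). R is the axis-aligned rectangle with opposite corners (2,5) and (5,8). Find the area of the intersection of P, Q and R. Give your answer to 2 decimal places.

The intersection is the polygon with vertices (4,5), (2,5), (2,6), (4,6).
By the shoelace formula its area is 2.00.

2.00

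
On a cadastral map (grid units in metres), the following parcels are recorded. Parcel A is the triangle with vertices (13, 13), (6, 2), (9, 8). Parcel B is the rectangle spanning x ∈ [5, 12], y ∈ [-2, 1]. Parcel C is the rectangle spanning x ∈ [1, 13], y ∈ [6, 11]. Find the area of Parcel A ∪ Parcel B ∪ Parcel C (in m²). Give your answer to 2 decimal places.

82.42

By inclusion–exclusion:
Individual areas: |Parcel A| = 4.5, |Parcel B| = 21, |Parcel C| = 60.
|Parcel A∩Parcel B| = 0.
|Parcel A∩Parcel C| = 3.0818.
|Parcel B∩Parcel C| = 0 (no overlap).
|Parcel A∩Parcel B∩Parcel C| = 0.
|Parcel A ∪ Parcel B ∪ Parcel C| = 85.5 − 3.0818 + 0 = 82.42.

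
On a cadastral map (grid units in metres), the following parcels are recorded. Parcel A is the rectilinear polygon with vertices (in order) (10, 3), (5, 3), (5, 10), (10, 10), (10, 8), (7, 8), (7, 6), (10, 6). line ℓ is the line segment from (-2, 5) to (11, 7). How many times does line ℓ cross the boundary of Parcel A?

The segment meets the boundary at (7,6.385), (5,6.077).

2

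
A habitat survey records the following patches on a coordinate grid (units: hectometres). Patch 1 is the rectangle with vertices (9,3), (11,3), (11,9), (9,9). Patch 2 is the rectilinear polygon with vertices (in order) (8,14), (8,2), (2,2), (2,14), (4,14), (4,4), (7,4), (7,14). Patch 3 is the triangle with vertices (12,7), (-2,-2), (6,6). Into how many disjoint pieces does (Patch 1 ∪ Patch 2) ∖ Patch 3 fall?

(Patch 1 ∪ Patch 2) ∖ Patch 3 splits into 5 disjoint pieces (area 5.4286, area 4.6667, area 7.75, area 4.5873, area 22).

5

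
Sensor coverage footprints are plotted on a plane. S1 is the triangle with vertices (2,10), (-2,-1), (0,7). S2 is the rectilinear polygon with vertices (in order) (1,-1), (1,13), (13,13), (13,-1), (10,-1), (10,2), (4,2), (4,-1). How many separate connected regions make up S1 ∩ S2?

1

S1 ∩ S2 is a single connected region.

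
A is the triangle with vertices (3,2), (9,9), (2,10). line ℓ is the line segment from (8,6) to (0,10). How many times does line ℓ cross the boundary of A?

2

The segment meets the boundary at (6.9,6.55), (2.133,8.933).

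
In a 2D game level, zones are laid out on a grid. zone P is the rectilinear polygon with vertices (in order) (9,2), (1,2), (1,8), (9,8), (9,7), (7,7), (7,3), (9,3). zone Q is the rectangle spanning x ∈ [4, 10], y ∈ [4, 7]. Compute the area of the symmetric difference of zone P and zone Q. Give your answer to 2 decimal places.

40.00

|zone P| = 40, |zone Q| = 18, |zone P∩zone Q| = 9.
|zone P △ zone Q| = |zone P| + |zone Q| − 2·|zone P∩zone Q| = 40 + 18 − 18 = 40.00.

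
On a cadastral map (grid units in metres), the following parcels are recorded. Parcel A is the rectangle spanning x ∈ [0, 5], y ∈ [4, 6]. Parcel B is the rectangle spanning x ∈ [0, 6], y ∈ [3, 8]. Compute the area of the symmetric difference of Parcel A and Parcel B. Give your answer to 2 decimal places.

|Parcel A∩Parcel B|: x∈[0,5], y∈[4,6] → 5·2 = 10.
|Parcel A △ Parcel B| = |Parcel A| + |Parcel B| − 2·|Parcel A∩Parcel B| = 10 + 30 − 20 = 20.00.

20.00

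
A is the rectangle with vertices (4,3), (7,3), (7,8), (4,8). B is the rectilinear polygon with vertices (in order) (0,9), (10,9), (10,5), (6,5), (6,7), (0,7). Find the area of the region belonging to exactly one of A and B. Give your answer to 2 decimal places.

33.00

|A| = 15, |B| = 28, |A∩B| = 5.
|A △ B| = |A| + |B| − 2·|A∩B| = 15 + 28 − 10 = 33.00.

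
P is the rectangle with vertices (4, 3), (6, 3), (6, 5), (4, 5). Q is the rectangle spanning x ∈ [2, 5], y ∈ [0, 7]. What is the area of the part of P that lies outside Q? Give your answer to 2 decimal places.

2.00

|P∩Q|: x∈[4,5], y∈[3,5] → 1·2 = 2.
|P| = 4.
|P ∖ Q| = |P| − |P∩Q| = 4 − 2 = 2.00.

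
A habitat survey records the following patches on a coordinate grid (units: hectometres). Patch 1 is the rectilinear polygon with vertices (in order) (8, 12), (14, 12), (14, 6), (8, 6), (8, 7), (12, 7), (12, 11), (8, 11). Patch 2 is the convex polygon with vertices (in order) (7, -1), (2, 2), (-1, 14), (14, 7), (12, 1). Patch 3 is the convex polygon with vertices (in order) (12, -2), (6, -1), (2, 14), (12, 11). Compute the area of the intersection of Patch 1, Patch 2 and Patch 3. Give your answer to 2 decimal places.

4.00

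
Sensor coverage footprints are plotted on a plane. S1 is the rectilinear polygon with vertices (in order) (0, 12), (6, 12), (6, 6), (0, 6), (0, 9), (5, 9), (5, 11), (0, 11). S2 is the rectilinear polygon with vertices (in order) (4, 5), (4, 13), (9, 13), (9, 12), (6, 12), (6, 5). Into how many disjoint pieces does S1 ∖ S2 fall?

2

S1 ∖ S2 splits into 2 disjoint pieces (area 4, area 12).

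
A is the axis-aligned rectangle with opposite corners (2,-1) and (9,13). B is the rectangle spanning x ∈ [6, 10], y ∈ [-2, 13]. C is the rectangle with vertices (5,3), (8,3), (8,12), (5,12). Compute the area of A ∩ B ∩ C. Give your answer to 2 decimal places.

The intersection is the polygon with vertices (6,12), (8,12), (8,3), (6,3).
By the shoelace formula its area is 18.00.

18.00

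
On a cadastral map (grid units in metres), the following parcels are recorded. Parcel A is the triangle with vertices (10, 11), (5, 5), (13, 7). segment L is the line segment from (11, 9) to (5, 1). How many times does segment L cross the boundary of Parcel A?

The segment meets the boundary at (8.692,5.923).

1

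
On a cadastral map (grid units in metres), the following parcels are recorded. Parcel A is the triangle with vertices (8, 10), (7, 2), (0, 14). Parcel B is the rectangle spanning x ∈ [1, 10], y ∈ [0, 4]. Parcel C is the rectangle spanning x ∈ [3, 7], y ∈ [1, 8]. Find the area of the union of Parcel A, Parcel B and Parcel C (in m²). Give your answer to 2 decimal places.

75.25

By inclusion–exclusion:
Individual areas: |Parcel A| = 34, |Parcel B| = 36, |Parcel C| = 28.
|Parcel A∩Parcel B| = 1.4167.
|Parcel A∩Parcel C| = 10.5.
|Parcel B∩Parcel C|: x∈[3,7], y∈[1,4] → 4·3 = 12.
|Parcel A∩Parcel B∩Parcel C| = 1.1667.
|Parcel A ∪ Parcel B ∪ Parcel C| = 98 − 23.9167 + 1.1667 = 75.25.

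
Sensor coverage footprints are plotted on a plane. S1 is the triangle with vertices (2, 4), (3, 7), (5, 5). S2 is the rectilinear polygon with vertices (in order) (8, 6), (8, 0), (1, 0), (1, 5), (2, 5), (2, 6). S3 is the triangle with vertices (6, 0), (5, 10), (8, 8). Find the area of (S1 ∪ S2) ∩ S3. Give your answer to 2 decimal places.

6.30

The region (S1 ∪ S2) ∩ S3 is the polygon with vertices (7.5,6), (6,0), (5.4,6).
By the shoelace formula its area is 6.30.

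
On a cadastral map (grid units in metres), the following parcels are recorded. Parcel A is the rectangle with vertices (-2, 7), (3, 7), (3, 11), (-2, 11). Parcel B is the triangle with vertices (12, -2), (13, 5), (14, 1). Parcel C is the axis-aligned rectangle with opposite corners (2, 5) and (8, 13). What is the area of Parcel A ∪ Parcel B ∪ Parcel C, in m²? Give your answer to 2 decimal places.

69.50

By inclusion–exclusion:
Individual areas: |Parcel A| = 20, |Parcel B| = 5.5, |Parcel C| = 48.
|Parcel A∩Parcel B| = 0.
|Parcel A∩Parcel C|: x∈[2,3], y∈[7,11] → 1·4 = 4.
|Parcel B∩Parcel C| = 0.
|Parcel A∩Parcel B∩Parcel C| = 0.
|Parcel A ∪ Parcel B ∪ Parcel C| = 73.5 − 4 + 0 = 69.50.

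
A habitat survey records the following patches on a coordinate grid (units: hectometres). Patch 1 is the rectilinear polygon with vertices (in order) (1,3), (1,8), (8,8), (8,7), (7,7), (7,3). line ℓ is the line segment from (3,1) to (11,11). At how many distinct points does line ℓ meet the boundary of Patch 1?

4

The segment meets the boundary at (8,7.25), (7.8,7), (7,6), (4.6,3).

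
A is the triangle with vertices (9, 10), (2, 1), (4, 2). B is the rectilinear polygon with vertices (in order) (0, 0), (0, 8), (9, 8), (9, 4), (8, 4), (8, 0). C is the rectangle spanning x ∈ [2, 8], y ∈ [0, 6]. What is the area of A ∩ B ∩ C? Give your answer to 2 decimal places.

4.28

The intersection is the polygon with vertices (2,1), (5.889,6), (6.5,6), (4,2).
By the shoelace formula its area is 4.28.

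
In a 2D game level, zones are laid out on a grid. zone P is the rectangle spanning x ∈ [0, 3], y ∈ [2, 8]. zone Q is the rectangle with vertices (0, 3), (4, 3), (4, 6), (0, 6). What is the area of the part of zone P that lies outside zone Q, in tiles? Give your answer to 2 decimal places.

|zone P∩zone Q|: x∈[0,3], y∈[3,6] → 3·3 = 9.
|zone P| = 18.
|zone P ∖ zone Q| = |zone P| − |zone P∩zone Q| = 18 − 9 = 9.00.

9.00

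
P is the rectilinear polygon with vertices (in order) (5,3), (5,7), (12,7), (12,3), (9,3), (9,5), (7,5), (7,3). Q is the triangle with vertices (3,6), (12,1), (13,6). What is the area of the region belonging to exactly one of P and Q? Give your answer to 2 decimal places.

|P| = 24, |Q| = 25, |P∩Q| = 14.3333.
|P △ Q| = |P| + |Q| − 2·|P∩Q| = 24 + 25 − 28.6667 = 20.33.

20.33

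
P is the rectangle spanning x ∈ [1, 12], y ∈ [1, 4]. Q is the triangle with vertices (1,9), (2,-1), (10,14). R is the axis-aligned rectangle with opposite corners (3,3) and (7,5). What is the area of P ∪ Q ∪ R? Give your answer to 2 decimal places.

By inclusion–exclusion:
Individual areas: |P| = 33, |Q| = 47.5, |R| = 8.
|P∩Q| = 6.65.
|P∩R|: x∈[3,7], y∈[3,4] → 4·1 = 4.
|Q∩R| = 3.3333.
|P∩Q∩R| = 1.4.
|P ∪ Q ∪ R| = 88.5 − 13.9833 + 1.4 = 75.92.

75.92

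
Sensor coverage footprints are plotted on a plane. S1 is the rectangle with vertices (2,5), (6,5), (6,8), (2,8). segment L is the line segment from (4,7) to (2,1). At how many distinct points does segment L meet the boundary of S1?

The segment meets the boundary at (3.333,5).

1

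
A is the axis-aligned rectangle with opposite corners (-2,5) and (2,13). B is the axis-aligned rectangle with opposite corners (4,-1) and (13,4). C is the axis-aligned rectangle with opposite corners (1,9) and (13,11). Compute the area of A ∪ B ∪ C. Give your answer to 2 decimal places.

By inclusion–exclusion:
Individual areas: |A| = 32, |B| = 45, |C| = 24.
|A∩B| = 0 (no overlap).
|A∩C|: x∈[1,2], y∈[9,11] → 1·2 = 2.
|B∩C| = 0 (no overlap).
|A∩B∩C| = 0.
|A ∪ B ∪ C| = 101 − 2 + 0 = 99.00.

99.00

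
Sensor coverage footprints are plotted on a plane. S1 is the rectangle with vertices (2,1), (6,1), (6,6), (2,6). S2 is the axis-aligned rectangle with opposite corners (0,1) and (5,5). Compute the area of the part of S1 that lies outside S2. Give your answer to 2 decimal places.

|S1∩S2|: x∈[2,5], y∈[1,5] → 3·4 = 12.
|S1| = 20.
|S1 ∖ S2| = |S1| − |S1∩S2| = 20 − 12 = 8.00.

8.00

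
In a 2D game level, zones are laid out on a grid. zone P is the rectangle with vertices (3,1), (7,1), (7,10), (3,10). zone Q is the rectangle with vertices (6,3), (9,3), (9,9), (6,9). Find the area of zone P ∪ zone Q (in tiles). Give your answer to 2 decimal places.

By inclusion–exclusion:
Individual areas: |zone P| = 36, |zone Q| = 18.
|zone P∩zone Q|: x∈[6,7], y∈[3,9] → 1·6 = 6.
|zone P ∪ zone Q| = 54 − 6 = 48.00.

48.00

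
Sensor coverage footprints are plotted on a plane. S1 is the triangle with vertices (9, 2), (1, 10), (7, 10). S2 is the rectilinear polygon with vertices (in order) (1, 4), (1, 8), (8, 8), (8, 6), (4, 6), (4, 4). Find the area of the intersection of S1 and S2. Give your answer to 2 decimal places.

7.50

The intersection is the polygon with vertices (3,8), (7.5,8), (8,6), (5,6).
By the shoelace formula its area is 7.50.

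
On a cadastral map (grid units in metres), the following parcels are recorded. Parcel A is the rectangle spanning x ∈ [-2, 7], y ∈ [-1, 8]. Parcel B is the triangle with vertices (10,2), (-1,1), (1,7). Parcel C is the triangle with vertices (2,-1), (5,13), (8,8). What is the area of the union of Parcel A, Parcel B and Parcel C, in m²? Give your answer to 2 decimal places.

94.84

By inclusion–exclusion:
Individual areas: |Parcel A| = 81, |Parcel B| = 32, |Parcel C| = 28.5.
|Parcel A∩Parcel B| = 29.0909.
|Parcel A∩Parcel C| = 17.5714.
|Parcel B∩Parcel C| = 6.9059.
|Parcel A∩Parcel B∩Parcel C| = 6.9059.
|Parcel A ∪ Parcel B ∪ Parcel C| = 141.5 − 53.5682 + 6.9059 = 94.84.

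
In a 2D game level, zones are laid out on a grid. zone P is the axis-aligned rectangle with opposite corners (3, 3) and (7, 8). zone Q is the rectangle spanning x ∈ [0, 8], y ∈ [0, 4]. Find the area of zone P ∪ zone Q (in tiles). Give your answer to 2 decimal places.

48.00

By inclusion–exclusion:
Individual areas: |zone P| = 20, |zone Q| = 32.
|zone P∩zone Q|: x∈[3,7], y∈[3,4] → 4·1 = 4.
|zone P ∪ zone Q| = 52 − 4 = 48.00.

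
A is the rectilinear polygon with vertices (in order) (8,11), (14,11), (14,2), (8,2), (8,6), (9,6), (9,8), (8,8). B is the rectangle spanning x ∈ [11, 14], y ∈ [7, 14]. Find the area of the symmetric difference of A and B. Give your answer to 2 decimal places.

|A| = 52, |B| = 21, |A∩B| = 12.
|A △ B| = |A| + |B| − 2·|A∩B| = 52 + 21 − 24 = 49.00.

49.00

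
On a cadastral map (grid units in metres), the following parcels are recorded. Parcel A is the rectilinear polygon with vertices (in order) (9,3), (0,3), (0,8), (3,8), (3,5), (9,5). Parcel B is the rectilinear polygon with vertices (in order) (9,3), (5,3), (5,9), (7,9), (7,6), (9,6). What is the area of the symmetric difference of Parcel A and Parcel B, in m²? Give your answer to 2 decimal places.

|Parcel A| = 27, |Parcel B| = 18, |Parcel A∩Parcel B| = 8.
|Parcel A △ Parcel B| = |Parcel A| + |Parcel B| − 2·|Parcel A∩Parcel B| = 27 + 18 − 16 = 29.00.

29.00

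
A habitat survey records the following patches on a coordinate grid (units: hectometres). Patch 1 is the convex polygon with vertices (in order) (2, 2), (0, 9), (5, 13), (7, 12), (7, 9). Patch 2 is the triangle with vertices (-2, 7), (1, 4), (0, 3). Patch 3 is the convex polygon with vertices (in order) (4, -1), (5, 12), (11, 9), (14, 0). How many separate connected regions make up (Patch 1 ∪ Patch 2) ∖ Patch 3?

(Patch 1 ∪ Patch 2) ∖ Patch 3 splits into 2 disjoint pieces (area 32.25, area 3).

2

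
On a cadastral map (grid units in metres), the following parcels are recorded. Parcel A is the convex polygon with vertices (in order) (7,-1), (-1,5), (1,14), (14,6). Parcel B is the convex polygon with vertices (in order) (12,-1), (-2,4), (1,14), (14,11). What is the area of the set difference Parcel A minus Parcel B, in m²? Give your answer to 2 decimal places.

|Parcel A| = 115.5, |Parcel A∩Parcel B| = 109.6563.
|Parcel A ∖ Parcel B| = |Parcel A| − |Parcel A∩Parcel B| = 115.5 − 109.6563 = 5.84.

5.84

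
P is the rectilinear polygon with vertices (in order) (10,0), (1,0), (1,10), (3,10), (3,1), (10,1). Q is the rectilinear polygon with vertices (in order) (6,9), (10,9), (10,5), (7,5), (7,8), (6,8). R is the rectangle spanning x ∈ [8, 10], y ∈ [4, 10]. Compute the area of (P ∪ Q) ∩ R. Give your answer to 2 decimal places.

The region (P ∪ Q) ∩ R is the polygon with vertices (10,5), (8,5), (8,9), (10,9).
By the shoelace formula its area is 8.00.

8.00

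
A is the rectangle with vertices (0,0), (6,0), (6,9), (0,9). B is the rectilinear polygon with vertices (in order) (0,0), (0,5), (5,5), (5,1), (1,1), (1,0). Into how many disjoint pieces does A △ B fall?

1

A △ B is a single connected region.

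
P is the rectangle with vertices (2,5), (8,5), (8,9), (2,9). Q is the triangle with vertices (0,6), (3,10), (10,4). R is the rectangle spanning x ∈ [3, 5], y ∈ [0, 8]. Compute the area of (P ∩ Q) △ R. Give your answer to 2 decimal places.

21.56

|P ∩ Q| = 16.7607.
|(P ∩ Q) ∩ R| = 5.6.
|(P ∩ Q) △ R| = 16.7607 + 16 − 11.2 = 21.56.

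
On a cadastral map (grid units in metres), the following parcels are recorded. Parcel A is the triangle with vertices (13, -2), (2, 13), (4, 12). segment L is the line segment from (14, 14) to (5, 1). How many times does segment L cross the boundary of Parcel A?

The segment meets the boundary at (7.817,5.068), (8.148,5.547).

2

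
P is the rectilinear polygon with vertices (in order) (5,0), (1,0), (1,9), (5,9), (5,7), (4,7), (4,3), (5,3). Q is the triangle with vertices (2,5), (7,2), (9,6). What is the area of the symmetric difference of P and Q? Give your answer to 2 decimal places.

|P| = 32, |Q| = 13, |P∩Q| = 1.4857.
|P △ Q| = |P| + |Q| − 2·|P∩Q| = 32 + 13 − 2.9714 = 42.03.

42.03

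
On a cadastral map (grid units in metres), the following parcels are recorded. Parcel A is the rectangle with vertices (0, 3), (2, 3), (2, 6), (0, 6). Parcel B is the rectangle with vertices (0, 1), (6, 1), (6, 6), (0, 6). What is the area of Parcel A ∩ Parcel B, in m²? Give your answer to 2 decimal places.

6.00

|Parcel A∩Parcel B|: x∈[0,2], y∈[3,6] → 2·3 = 6.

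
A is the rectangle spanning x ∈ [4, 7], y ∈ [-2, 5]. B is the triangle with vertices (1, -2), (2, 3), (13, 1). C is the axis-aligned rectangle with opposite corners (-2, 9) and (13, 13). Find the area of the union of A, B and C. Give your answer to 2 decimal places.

By inclusion–exclusion:
Individual areas: |A| = 21, |B| = 28.5, |C| = 60.
|A∩B| = 9.7159.
|A∩C| = 0 (no overlap).
|B∩C| = 0.
|A∩B∩C| = 0.
|A ∪ B ∪ C| = 109.5 − 9.7159 + 0 = 99.78.

99.78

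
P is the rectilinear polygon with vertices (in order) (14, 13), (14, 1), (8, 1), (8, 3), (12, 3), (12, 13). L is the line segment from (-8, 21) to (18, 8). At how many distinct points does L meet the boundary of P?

2

The segment meets the boundary at (14,10), (12,11).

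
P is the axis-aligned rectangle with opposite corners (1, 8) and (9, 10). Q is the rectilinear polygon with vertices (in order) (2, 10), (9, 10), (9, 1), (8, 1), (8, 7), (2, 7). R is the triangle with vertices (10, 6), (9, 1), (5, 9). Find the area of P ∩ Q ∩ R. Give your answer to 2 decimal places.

The intersection is the polygon with vertices (5.5,8), (5,9), (6.667,8).
By the shoelace formula its area is 0.58.

0.58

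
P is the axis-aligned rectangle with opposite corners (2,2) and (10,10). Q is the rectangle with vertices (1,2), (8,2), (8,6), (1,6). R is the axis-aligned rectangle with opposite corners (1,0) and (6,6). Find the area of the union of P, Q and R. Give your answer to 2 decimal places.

By inclusion–exclusion:
Individual areas: |P| = 64, |Q| = 28, |R| = 30.
|P∩Q|: x∈[2,8], y∈[2,6] → 6·4 = 24.
|P∩R|: x∈[2,6], y∈[2,6] → 4·4 = 16.
|Q∩R|: x∈[1,6], y∈[2,6] → 5·4 = 20.
|P∩Q∩R| = 16.
|P ∪ Q ∪ R| = 122 − 60 + 16 = 78.00.

78.00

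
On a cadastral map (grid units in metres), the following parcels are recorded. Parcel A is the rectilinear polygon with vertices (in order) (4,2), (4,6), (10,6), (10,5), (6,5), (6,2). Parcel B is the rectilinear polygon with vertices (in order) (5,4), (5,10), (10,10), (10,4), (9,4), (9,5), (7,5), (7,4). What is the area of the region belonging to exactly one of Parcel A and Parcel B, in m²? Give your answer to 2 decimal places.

|Parcel A| = 12, |Parcel B| = 28, |Parcel A∩Parcel B| = 6.
|Parcel A △ Parcel B| = |Parcel A| + |Parcel B| − 2·|Parcel A∩Parcel B| = 12 + 28 − 12 = 28.00.

28.00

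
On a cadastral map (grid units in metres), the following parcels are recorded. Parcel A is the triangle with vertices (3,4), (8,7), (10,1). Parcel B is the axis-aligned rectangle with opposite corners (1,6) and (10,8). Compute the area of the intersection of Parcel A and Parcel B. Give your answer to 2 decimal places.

1.00

The intersection is the polygon with vertices (8,7), (8.333,6), (6.333,6).
By the shoelace formula its area is 1.00.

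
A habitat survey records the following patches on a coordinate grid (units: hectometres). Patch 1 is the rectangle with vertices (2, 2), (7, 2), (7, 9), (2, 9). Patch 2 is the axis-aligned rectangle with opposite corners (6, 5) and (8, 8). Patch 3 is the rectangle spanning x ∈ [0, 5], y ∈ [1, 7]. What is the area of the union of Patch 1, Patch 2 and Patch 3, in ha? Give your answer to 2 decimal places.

By inclusion–exclusion:
Individual areas: |Patch 1| = 35, |Patch 2| = 6, |Patch 3| = 30.
|Patch 1∩Patch 2|: x∈[6,7], y∈[5,8] → 1·3 = 3.
|Patch 1∩Patch 3|: x∈[2,5], y∈[2,7] → 3·5 = 15.
|Patch 2∩Patch 3| = 0 (no overlap).
|Patch 1∩Patch 2∩Patch 3| = 0.
|Patch 1 ∪ Patch 2 ∪ Patch 3| = 71 − 18 + 0 = 53.00.

53.00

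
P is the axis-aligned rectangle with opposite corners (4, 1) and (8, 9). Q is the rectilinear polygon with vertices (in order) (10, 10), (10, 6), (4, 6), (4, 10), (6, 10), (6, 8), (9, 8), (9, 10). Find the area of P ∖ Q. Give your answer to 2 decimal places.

22.00

|P| = 32, |P∩Q| = 10.
|P ∖ Q| = |P| − |P∩Q| = 32 − 10 = 22.00.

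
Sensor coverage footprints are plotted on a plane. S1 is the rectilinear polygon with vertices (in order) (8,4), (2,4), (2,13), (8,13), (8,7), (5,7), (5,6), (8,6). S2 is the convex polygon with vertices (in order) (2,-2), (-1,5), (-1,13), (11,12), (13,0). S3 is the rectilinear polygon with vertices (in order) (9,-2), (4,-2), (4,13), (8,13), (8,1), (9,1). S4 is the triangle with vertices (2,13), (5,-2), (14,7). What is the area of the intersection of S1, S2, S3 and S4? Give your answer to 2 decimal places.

The intersection is the polygon with vertices (8,7), (5,7), (5,6), (8,6), (8,4), (4,4), (4,12), (8,10).
By the shoelace formula its area is 25.00.

25.00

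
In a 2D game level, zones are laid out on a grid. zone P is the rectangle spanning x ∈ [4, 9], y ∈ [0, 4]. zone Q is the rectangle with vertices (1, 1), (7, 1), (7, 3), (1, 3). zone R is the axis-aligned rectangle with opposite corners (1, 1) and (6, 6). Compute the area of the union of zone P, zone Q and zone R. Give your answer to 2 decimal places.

By inclusion–exclusion:
Individual areas: |zone P| = 20, |zone Q| = 12, |zone R| = 25.
|zone P∩zone Q|: x∈[4,7], y∈[1,3] → 3·2 = 6.
|zone P∩zone R|: x∈[4,6], y∈[1,4] → 2·3 = 6.
|zone Q∩zone R|: x∈[1,6], y∈[1,3] → 5·2 = 10.
|zone P∩zone Q∩zone R| = 4.
|zone P ∪ zone Q ∪ zone R| = 57 − 22 + 4 = 39.00.

39.00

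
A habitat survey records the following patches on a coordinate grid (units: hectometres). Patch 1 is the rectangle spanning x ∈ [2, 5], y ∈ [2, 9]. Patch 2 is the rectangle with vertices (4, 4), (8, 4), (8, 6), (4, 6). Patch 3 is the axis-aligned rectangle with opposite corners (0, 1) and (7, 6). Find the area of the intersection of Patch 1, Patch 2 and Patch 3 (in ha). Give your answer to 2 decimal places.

2.00

The intersection is the polygon with vertices (4,4), (4,6), (5,6), (5,4).
By the shoelace formula its area is 2.00.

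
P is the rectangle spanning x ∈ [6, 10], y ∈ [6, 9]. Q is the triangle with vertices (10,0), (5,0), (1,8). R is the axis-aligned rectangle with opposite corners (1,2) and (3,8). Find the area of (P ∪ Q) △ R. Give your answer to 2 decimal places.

39.56

|P ∪ Q| = 32.
|(P ∪ Q) ∩ R| = 2.2222.
|(P ∪ Q) △ R| = 32 + 12 − 4.4444 = 39.56.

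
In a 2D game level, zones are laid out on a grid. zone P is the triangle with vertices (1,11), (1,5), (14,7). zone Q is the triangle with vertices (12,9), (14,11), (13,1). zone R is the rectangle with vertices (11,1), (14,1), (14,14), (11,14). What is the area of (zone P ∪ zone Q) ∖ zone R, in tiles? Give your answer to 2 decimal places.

|zone P ∪ zone Q| = 47.3152.
|(zone P ∪ zone Q) ∩ zone R| = 10.3922.
|(zone P ∪ zone Q) ∖ zone R| = 47.3152 − 10.3922 = 36.92.

36.92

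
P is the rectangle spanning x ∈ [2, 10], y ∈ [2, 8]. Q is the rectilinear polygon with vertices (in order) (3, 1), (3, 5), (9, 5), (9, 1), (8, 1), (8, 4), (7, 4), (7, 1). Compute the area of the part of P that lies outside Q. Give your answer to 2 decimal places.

32.00

|P| = 48, |P∩Q| = 16.
|P ∖ Q| = |P| − |P∩Q| = 48 − 16 = 32.00.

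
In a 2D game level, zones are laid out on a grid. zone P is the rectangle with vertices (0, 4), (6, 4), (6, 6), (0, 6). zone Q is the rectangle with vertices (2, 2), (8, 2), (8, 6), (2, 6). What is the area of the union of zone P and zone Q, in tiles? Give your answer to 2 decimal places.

28.00

By inclusion–exclusion:
Individual areas: |zone P| = 12, |zone Q| = 24.
|zone P∩zone Q|: x∈[2,6], y∈[4,6] → 4·2 = 8.
|zone P ∪ zone Q| = 36 − 8 = 28.00.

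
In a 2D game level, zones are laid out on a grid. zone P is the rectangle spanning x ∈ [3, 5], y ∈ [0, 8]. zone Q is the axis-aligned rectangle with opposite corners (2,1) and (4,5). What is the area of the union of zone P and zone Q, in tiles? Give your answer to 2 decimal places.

By inclusion–exclusion:
Individual areas: |zone P| = 16, |zone Q| = 8.
|zone P∩zone Q|: x∈[3,4], y∈[1,5] → 1·4 = 4.
|zone P ∪ zone Q| = 24 − 4 = 20.00.

20.00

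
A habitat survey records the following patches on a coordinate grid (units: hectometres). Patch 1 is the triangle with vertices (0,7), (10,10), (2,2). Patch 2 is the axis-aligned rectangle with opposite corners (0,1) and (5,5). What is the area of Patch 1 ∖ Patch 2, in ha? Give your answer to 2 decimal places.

|Patch 1| = 28, |Patch 1∩Patch 2| = 6.3.
|Patch 1 ∖ Patch 2| = |Patch 1| − |Patch 1∩Patch 2| = 28 − 6.3 = 21.70.

21.70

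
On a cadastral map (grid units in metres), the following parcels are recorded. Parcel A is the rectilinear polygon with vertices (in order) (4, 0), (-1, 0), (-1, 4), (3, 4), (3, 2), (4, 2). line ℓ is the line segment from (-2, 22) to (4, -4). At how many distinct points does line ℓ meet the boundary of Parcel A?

The segment meets the boundary at (3.077,0), (2.154,4).

2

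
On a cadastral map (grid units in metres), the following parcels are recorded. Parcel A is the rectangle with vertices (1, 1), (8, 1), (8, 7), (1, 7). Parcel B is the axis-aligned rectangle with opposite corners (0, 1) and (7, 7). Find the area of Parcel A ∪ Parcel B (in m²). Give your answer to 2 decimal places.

By inclusion–exclusion:
Individual areas: |Parcel A| = 42, |Parcel B| = 42.
|Parcel A∩Parcel B|: x∈[1,7], y∈[1,7] → 6·6 = 36.
|Parcel A ∪ Parcel B| = 84 − 36 = 48.00.

48.00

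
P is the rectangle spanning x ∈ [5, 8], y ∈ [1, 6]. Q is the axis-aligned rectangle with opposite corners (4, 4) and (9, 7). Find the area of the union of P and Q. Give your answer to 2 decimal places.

24.00

By inclusion–exclusion:
Individual areas: |P| = 15, |Q| = 15.
|P∩Q|: x∈[5,8], y∈[4,6] → 3·2 = 6.
|P ∪ Q| = 30 − 6 = 24.00.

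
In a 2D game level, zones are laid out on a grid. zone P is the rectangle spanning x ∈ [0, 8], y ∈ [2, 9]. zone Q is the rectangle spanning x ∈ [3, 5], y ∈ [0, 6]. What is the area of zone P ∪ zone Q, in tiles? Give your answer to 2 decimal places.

60.00

By inclusion–exclusion:
Individual areas: |zone P| = 56, |zone Q| = 12.
|zone P∩zone Q|: x∈[3,5], y∈[2,6] → 2·4 = 8.
|zone P ∪ zone Q| = 68 − 8 = 60.00.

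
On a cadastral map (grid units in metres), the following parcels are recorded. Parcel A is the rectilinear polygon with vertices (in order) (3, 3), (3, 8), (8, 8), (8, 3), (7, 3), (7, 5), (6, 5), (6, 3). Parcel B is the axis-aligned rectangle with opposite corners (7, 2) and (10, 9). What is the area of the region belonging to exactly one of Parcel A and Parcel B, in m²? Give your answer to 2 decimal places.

|Parcel A| = 23, |Parcel B| = 21, |Parcel A∩Parcel B| = 5.
|Parcel A △ Parcel B| = |Parcel A| + |Parcel B| − 2·|Parcel A∩Parcel B| = 23 + 21 − 10 = 34.00.

34.00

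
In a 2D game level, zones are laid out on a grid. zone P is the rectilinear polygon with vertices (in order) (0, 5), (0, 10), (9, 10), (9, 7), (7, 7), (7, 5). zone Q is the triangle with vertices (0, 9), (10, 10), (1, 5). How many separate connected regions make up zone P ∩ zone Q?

1

zone P ∩ zone Q is a single connected region.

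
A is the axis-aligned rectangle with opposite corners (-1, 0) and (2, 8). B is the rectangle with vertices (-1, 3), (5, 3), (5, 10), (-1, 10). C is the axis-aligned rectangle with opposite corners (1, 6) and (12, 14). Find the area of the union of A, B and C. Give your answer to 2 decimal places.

123.00

By inclusion–exclusion:
Individual areas: |A| = 24, |B| = 42, |C| = 88.
|A∩B|: x∈[-1,2], y∈[3,8] → 3·5 = 15.
|A∩C|: x∈[1,2], y∈[6,8] → 1·2 = 2.
|B∩C|: x∈[1,5], y∈[6,10] → 4·4 = 16.
|A∩B∩C| = 2.
|A ∪ B ∪ C| = 154 − 33 + 2 = 123.00.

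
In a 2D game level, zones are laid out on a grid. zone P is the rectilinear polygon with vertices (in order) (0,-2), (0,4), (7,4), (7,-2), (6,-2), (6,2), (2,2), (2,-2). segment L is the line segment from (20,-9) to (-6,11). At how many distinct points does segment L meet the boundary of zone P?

The segment meets the boundary at (3.1,4), (5.7,2), (6,1.769), (7,1).

4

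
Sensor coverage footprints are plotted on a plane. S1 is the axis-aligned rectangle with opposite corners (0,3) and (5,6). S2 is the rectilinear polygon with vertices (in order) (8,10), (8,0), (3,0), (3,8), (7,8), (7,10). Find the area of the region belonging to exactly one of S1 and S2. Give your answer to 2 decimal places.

|S1| = 15, |S2| = 42, |S1∩S2| = 6.
|S1 △ S2| = |S1| + |S2| − 2·|S1∩S2| = 15 + 42 − 12 = 45.00.

45.00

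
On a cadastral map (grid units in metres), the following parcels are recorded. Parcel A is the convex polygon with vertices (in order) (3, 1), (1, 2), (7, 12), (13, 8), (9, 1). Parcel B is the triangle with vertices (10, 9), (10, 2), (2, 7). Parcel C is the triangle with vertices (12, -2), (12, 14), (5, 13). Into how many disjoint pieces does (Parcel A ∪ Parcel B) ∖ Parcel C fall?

2

(Parcel A ∪ Parcel B) ∖ Parcel C splits into 2 disjoint pieces (area 47.8238, area 1.2083).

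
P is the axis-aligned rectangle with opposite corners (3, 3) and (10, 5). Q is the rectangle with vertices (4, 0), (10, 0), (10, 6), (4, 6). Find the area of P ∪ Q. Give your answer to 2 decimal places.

38.00

By inclusion–exclusion:
Individual areas: |P| = 14, |Q| = 36.
|P∩Q|: x∈[4,10], y∈[3,5] → 6·2 = 12.
|P ∪ Q| = 50 − 12 = 38.00.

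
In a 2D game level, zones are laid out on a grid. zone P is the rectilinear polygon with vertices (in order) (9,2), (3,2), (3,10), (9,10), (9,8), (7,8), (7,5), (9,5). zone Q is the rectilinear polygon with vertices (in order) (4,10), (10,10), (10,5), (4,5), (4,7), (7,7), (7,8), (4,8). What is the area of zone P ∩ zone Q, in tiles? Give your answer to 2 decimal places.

16.00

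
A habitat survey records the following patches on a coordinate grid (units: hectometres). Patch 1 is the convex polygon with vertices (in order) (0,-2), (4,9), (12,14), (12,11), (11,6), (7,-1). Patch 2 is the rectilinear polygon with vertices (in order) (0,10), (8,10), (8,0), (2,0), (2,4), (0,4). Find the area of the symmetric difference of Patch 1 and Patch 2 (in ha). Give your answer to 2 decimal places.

66.92

|Patch 1| = 98, |Patch 2| = 72, |Patch 1∩Patch 2| = 51.5393.
|Patch 1 △ Patch 2| = |Patch 1| + |Patch 2| − 2·|Patch 1∩Patch 2| = 98 + 72 − 103.0786 = 66.92.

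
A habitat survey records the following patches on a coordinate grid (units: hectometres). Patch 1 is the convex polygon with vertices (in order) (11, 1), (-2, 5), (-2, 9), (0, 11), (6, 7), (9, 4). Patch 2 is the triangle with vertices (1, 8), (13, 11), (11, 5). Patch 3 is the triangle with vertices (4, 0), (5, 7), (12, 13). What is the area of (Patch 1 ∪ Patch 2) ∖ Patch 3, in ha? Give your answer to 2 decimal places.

|Patch 1 ∪ Patch 2| = 85.2078.
|(Patch 1 ∪ Patch 2) ∩ Patch 3| = 17.0356.
|(Patch 1 ∪ Patch 2) ∖ Patch 3| = 85.2078 − 17.0356 = 68.17.

68.17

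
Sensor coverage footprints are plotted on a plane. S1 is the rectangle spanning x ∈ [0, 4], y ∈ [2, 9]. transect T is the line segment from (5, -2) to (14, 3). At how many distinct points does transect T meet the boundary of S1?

0

The segment lies entirely outside S1 and never meets its boundary.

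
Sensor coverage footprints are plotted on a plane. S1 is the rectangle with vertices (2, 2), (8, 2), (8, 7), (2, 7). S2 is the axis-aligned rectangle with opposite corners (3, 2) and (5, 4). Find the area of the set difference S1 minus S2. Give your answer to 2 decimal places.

26.00

|S1∩S2|: x∈[3,5], y∈[2,4] → 2·2 = 4.
|S1| = 30.
|S1 ∖ S2| = |S1| − |S1∩S2| = 30 − 4 = 26.00.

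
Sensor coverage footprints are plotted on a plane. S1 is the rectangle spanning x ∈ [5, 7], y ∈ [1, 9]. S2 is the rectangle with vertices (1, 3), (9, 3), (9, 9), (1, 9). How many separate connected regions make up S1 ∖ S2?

1

S1 ∖ S2 is a single connected region.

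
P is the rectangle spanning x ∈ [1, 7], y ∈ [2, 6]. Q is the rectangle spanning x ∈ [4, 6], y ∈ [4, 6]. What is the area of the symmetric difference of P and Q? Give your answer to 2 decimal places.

|P∩Q|: x∈[4,6], y∈[4,6] → 2·2 = 4.
|P △ Q| = |P| + |Q| − 2·|P∩Q| = 24 + 4 − 8 = 20.00.

20.00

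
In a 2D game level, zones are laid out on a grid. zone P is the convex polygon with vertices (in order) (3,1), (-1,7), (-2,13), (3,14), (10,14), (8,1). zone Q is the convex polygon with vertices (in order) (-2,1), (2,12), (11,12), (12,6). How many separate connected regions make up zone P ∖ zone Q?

2

zone P ∖ zone Q splits into 2 disjoint pieces (area 15.2896, area 34.3247).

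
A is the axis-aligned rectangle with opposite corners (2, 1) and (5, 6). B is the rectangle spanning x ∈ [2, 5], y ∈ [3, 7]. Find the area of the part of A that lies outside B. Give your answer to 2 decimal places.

6.00

|A∩B|: x∈[2,5], y∈[3,6] → 3·3 = 9.
|A| = 15.
|A ∖ B| = |A| − |A∩B| = 15 − 9 = 6.00.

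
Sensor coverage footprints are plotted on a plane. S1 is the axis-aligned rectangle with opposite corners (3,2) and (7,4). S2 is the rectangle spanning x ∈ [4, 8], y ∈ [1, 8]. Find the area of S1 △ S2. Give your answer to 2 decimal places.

24.00

|S1∩S2|: x∈[4,7], y∈[2,4] → 3·2 = 6.
|S1 △ S2| = |S1| + |S2| − 2·|S1∩S2| = 8 + 28 − 12 = 24.00.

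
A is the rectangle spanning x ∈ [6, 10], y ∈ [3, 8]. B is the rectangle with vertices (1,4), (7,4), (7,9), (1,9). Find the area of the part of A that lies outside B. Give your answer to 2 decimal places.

16.00

|A∩B|: x∈[6,7], y∈[4,8] → 1·4 = 4.
|A| = 20.
|A ∖ B| = |A| − |A∩B| = 20 − 4 = 16.00.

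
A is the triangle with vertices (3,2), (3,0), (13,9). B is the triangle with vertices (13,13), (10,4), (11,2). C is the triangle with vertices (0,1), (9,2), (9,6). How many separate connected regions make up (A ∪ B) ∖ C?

(A ∪ B) ∖ C splits into 2 disjoint pieces (area 1.1268, area 8.9797).

2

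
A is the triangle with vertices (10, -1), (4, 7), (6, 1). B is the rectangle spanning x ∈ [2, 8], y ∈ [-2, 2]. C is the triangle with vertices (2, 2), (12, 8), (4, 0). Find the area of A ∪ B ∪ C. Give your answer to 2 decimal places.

40.27

By inclusion–exclusion:
Individual areas: |A| = 10, |B| = 24, |C| = 16.
|A∩B| = 3.125.
|A∩C| = 2.6461.
|B∩C| = 4.
|A∩B∩C| = 0.0417.
|A ∪ B ∪ C| = 50 − 9.7711 + 0.0417 = 40.27.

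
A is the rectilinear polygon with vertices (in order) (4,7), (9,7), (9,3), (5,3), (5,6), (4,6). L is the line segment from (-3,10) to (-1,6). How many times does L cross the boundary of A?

The segment lies entirely outside A and never meets its boundary.

0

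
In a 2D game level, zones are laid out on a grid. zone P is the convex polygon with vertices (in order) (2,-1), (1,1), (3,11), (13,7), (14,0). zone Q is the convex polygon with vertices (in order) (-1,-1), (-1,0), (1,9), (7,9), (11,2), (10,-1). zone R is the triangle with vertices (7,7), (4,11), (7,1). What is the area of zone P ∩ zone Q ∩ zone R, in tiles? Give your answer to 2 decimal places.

8.10

The intersection is the polygon with vertices (5.5,9), (7,7), (7,1), (4.6,9).
By the shoelace formula its area is 8.10.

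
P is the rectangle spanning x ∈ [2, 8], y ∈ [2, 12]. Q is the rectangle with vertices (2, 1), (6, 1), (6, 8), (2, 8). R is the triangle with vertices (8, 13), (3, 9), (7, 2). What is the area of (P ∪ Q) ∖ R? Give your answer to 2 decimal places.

39.08

|P ∪ Q| = 64.
|(P ∪ Q) ∩ R| = 24.9205.
|(P ∪ Q) ∖ R| = 64 − 24.9205 = 39.08.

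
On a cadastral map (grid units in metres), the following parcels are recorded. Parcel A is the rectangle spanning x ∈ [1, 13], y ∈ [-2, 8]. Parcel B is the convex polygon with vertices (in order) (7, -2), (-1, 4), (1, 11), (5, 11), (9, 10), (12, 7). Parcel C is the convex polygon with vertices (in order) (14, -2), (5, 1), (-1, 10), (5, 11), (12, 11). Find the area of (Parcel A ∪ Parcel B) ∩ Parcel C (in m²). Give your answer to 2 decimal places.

|Parcel A ∪ Parcel B| = 152.5.
|(Parcel A ∪ Parcel B) ∩ Parcel C| = 105.92.

105.92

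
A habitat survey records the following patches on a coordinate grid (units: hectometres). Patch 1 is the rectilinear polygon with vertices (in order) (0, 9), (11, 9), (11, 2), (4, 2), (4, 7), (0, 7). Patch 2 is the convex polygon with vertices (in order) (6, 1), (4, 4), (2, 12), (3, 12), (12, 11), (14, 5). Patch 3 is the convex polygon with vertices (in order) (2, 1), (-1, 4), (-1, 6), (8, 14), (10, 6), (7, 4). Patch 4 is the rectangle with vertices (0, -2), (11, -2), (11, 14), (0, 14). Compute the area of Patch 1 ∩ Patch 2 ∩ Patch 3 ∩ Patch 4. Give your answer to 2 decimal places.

The intersection is the polygon with vertices (4,7), (3.25,7), (2.75,9), (9.25,9), (10,6), (7,4), (4.857,2.714), (4,4).
By the shoelace formula its area is 29.80.

29.80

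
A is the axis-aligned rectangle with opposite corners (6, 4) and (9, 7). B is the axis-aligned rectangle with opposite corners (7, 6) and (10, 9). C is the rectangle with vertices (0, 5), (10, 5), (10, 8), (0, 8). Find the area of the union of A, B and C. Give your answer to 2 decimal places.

36.00

By inclusion–exclusion:
Individual areas: |A| = 9, |B| = 9, |C| = 30.
|A∩B|: x∈[7,9], y∈[6,7] → 2·1 = 2.
|A∩C|: x∈[6,9], y∈[5,7] → 3·2 = 6.
|B∩C|: x∈[7,10], y∈[6,8] → 3·2 = 6.
|A∩B∩C| = 2.
|A ∪ B ∪ C| = 48 − 14 + 2 = 36.00.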